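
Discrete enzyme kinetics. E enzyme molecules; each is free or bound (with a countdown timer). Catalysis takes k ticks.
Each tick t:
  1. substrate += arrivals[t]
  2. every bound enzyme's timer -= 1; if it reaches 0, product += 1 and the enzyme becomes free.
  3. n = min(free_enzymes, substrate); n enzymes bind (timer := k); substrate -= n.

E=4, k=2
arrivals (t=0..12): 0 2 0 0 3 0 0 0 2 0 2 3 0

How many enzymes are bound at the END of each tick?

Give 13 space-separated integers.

Answer: 0 2 2 0 3 3 0 0 2 2 2 4 3

Derivation:
t=0: arr=0 -> substrate=0 bound=0 product=0
t=1: arr=2 -> substrate=0 bound=2 product=0
t=2: arr=0 -> substrate=0 bound=2 product=0
t=3: arr=0 -> substrate=0 bound=0 product=2
t=4: arr=3 -> substrate=0 bound=3 product=2
t=5: arr=0 -> substrate=0 bound=3 product=2
t=6: arr=0 -> substrate=0 bound=0 product=5
t=7: arr=0 -> substrate=0 bound=0 product=5
t=8: arr=2 -> substrate=0 bound=2 product=5
t=9: arr=0 -> substrate=0 bound=2 product=5
t=10: arr=2 -> substrate=0 bound=2 product=7
t=11: arr=3 -> substrate=1 bound=4 product=7
t=12: arr=0 -> substrate=0 bound=3 product=9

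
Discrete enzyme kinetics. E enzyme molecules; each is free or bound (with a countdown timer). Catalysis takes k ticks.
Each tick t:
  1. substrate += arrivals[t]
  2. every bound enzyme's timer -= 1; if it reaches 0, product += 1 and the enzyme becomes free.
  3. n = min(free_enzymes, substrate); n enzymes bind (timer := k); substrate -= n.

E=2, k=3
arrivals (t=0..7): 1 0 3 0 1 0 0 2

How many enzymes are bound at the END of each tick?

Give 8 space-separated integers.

Answer: 1 1 2 2 2 2 2 2

Derivation:
t=0: arr=1 -> substrate=0 bound=1 product=0
t=1: arr=0 -> substrate=0 bound=1 product=0
t=2: arr=3 -> substrate=2 bound=2 product=0
t=3: arr=0 -> substrate=1 bound=2 product=1
t=4: arr=1 -> substrate=2 bound=2 product=1
t=5: arr=0 -> substrate=1 bound=2 product=2
t=6: arr=0 -> substrate=0 bound=2 product=3
t=7: arr=2 -> substrate=2 bound=2 product=3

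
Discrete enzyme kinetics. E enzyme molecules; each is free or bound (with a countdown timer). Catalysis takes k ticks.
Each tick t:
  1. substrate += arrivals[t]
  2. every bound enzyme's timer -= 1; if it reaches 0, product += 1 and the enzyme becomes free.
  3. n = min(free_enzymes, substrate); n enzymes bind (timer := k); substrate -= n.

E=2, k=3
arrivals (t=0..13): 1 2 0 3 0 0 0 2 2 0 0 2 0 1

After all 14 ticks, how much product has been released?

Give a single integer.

t=0: arr=1 -> substrate=0 bound=1 product=0
t=1: arr=2 -> substrate=1 bound=2 product=0
t=2: arr=0 -> substrate=1 bound=2 product=0
t=3: arr=3 -> substrate=3 bound=2 product=1
t=4: arr=0 -> substrate=2 bound=2 product=2
t=5: arr=0 -> substrate=2 bound=2 product=2
t=6: arr=0 -> substrate=1 bound=2 product=3
t=7: arr=2 -> substrate=2 bound=2 product=4
t=8: arr=2 -> substrate=4 bound=2 product=4
t=9: arr=0 -> substrate=3 bound=2 product=5
t=10: arr=0 -> substrate=2 bound=2 product=6
t=11: arr=2 -> substrate=4 bound=2 product=6
t=12: arr=0 -> substrate=3 bound=2 product=7
t=13: arr=1 -> substrate=3 bound=2 product=8

Answer: 8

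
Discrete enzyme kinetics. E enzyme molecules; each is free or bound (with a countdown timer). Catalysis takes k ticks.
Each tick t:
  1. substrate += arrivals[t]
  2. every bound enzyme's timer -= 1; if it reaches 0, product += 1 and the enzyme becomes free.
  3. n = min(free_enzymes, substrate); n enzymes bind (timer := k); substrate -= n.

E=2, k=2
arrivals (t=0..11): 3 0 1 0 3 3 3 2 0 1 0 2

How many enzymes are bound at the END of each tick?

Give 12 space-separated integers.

t=0: arr=3 -> substrate=1 bound=2 product=0
t=1: arr=0 -> substrate=1 bound=2 product=0
t=2: arr=1 -> substrate=0 bound=2 product=2
t=3: arr=0 -> substrate=0 bound=2 product=2
t=4: arr=3 -> substrate=1 bound=2 product=4
t=5: arr=3 -> substrate=4 bound=2 product=4
t=6: arr=3 -> substrate=5 bound=2 product=6
t=7: arr=2 -> substrate=7 bound=2 product=6
t=8: arr=0 -> substrate=5 bound=2 product=8
t=9: arr=1 -> substrate=6 bound=2 product=8
t=10: arr=0 -> substrate=4 bound=2 product=10
t=11: arr=2 -> substrate=6 bound=2 product=10

Answer: 2 2 2 2 2 2 2 2 2 2 2 2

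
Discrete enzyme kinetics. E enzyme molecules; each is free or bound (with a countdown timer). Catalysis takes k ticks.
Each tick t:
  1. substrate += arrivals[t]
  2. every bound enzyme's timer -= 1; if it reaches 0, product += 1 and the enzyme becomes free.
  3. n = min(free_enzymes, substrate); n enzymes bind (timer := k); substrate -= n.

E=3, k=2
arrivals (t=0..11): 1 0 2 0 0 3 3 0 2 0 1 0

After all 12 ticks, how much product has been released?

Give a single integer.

t=0: arr=1 -> substrate=0 bound=1 product=0
t=1: arr=0 -> substrate=0 bound=1 product=0
t=2: arr=2 -> substrate=0 bound=2 product=1
t=3: arr=0 -> substrate=0 bound=2 product=1
t=4: arr=0 -> substrate=0 bound=0 product=3
t=5: arr=3 -> substrate=0 bound=3 product=3
t=6: arr=3 -> substrate=3 bound=3 product=3
t=7: arr=0 -> substrate=0 bound=3 product=6
t=8: arr=2 -> substrate=2 bound=3 product=6
t=9: arr=0 -> substrate=0 bound=2 product=9
t=10: arr=1 -> substrate=0 bound=3 product=9
t=11: arr=0 -> substrate=0 bound=1 product=11

Answer: 11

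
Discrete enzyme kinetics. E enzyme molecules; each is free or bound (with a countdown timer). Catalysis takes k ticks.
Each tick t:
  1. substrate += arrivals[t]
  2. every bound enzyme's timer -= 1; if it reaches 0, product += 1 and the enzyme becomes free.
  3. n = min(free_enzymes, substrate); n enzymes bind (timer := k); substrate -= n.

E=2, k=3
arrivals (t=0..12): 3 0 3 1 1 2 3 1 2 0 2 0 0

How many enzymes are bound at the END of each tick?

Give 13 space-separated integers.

t=0: arr=3 -> substrate=1 bound=2 product=0
t=1: arr=0 -> substrate=1 bound=2 product=0
t=2: arr=3 -> substrate=4 bound=2 product=0
t=3: arr=1 -> substrate=3 bound=2 product=2
t=4: arr=1 -> substrate=4 bound=2 product=2
t=5: arr=2 -> substrate=6 bound=2 product=2
t=6: arr=3 -> substrate=7 bound=2 product=4
t=7: arr=1 -> substrate=8 bound=2 product=4
t=8: arr=2 -> substrate=10 bound=2 product=4
t=9: arr=0 -> substrate=8 bound=2 product=6
t=10: arr=2 -> substrate=10 bound=2 product=6
t=11: arr=0 -> substrate=10 bound=2 product=6
t=12: arr=0 -> substrate=8 bound=2 product=8

Answer: 2 2 2 2 2 2 2 2 2 2 2 2 2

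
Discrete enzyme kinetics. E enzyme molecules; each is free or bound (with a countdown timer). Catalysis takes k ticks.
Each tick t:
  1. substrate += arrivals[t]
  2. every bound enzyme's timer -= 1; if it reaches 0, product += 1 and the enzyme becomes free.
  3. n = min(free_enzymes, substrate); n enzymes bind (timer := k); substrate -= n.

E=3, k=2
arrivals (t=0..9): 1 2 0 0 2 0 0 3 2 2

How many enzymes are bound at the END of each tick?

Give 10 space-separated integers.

t=0: arr=1 -> substrate=0 bound=1 product=0
t=1: arr=2 -> substrate=0 bound=3 product=0
t=2: arr=0 -> substrate=0 bound=2 product=1
t=3: arr=0 -> substrate=0 bound=0 product=3
t=4: arr=2 -> substrate=0 bound=2 product=3
t=5: arr=0 -> substrate=0 bound=2 product=3
t=6: arr=0 -> substrate=0 bound=0 product=5
t=7: arr=3 -> substrate=0 bound=3 product=5
t=8: arr=2 -> substrate=2 bound=3 product=5
t=9: arr=2 -> substrate=1 bound=3 product=8

Answer: 1 3 2 0 2 2 0 3 3 3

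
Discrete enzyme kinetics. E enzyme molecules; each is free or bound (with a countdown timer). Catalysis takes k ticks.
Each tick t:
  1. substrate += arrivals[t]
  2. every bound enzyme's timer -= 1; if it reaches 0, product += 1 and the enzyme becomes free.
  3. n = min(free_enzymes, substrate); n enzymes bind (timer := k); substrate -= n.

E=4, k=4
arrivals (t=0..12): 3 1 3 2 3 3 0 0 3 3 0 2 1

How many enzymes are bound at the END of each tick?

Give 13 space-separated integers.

Answer: 3 4 4 4 4 4 4 4 4 4 4 4 4

Derivation:
t=0: arr=3 -> substrate=0 bound=3 product=0
t=1: arr=1 -> substrate=0 bound=4 product=0
t=2: arr=3 -> substrate=3 bound=4 product=0
t=3: arr=2 -> substrate=5 bound=4 product=0
t=4: arr=3 -> substrate=5 bound=4 product=3
t=5: arr=3 -> substrate=7 bound=4 product=4
t=6: arr=0 -> substrate=7 bound=4 product=4
t=7: arr=0 -> substrate=7 bound=4 product=4
t=8: arr=3 -> substrate=7 bound=4 product=7
t=9: arr=3 -> substrate=9 bound=4 product=8
t=10: arr=0 -> substrate=9 bound=4 product=8
t=11: arr=2 -> substrate=11 bound=4 product=8
t=12: arr=1 -> substrate=9 bound=4 product=11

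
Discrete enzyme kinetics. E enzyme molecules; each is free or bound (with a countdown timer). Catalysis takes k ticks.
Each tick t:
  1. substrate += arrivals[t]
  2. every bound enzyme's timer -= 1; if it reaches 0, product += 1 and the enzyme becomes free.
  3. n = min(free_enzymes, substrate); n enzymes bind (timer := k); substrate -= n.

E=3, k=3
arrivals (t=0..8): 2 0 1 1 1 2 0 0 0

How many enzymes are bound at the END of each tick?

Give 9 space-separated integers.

Answer: 2 2 3 2 3 3 3 2 1

Derivation:
t=0: arr=2 -> substrate=0 bound=2 product=0
t=1: arr=0 -> substrate=0 bound=2 product=0
t=2: arr=1 -> substrate=0 bound=3 product=0
t=3: arr=1 -> substrate=0 bound=2 product=2
t=4: arr=1 -> substrate=0 bound=3 product=2
t=5: arr=2 -> substrate=1 bound=3 product=3
t=6: arr=0 -> substrate=0 bound=3 product=4
t=7: arr=0 -> substrate=0 bound=2 product=5
t=8: arr=0 -> substrate=0 bound=1 product=6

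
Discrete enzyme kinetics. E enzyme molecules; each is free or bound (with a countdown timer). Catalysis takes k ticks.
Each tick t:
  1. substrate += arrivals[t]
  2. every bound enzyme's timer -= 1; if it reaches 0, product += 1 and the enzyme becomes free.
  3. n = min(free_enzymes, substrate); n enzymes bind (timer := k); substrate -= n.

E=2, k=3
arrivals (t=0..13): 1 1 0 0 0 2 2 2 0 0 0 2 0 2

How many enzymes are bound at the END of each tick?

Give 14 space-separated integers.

t=0: arr=1 -> substrate=0 bound=1 product=0
t=1: arr=1 -> substrate=0 bound=2 product=0
t=2: arr=0 -> substrate=0 bound=2 product=0
t=3: arr=0 -> substrate=0 bound=1 product=1
t=4: arr=0 -> substrate=0 bound=0 product=2
t=5: arr=2 -> substrate=0 bound=2 product=2
t=6: arr=2 -> substrate=2 bound=2 product=2
t=7: arr=2 -> substrate=4 bound=2 product=2
t=8: arr=0 -> substrate=2 bound=2 product=4
t=9: arr=0 -> substrate=2 bound=2 product=4
t=10: arr=0 -> substrate=2 bound=2 product=4
t=11: arr=2 -> substrate=2 bound=2 product=6
t=12: arr=0 -> substrate=2 bound=2 product=6
t=13: arr=2 -> substrate=4 bound=2 product=6

Answer: 1 2 2 1 0 2 2 2 2 2 2 2 2 2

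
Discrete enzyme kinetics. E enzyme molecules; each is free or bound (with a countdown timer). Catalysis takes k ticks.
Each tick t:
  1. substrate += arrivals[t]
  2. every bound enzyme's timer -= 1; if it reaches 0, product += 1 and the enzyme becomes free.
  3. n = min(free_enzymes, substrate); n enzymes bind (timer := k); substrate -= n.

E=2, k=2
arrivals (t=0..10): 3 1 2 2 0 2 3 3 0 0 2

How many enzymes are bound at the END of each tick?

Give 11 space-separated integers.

t=0: arr=3 -> substrate=1 bound=2 product=0
t=1: arr=1 -> substrate=2 bound=2 product=0
t=2: arr=2 -> substrate=2 bound=2 product=2
t=3: arr=2 -> substrate=4 bound=2 product=2
t=4: arr=0 -> substrate=2 bound=2 product=4
t=5: arr=2 -> substrate=4 bound=2 product=4
t=6: arr=3 -> substrate=5 bound=2 product=6
t=7: arr=3 -> substrate=8 bound=2 product=6
t=8: arr=0 -> substrate=6 bound=2 product=8
t=9: arr=0 -> substrate=6 bound=2 product=8
t=10: arr=2 -> substrate=6 bound=2 product=10

Answer: 2 2 2 2 2 2 2 2 2 2 2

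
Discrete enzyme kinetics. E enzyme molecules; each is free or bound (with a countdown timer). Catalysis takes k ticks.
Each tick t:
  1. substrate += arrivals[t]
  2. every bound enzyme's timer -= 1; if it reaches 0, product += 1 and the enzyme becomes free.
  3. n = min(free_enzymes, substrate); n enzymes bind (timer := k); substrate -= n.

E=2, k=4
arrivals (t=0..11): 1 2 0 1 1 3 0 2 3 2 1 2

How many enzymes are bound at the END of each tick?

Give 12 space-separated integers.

Answer: 1 2 2 2 2 2 2 2 2 2 2 2

Derivation:
t=0: arr=1 -> substrate=0 bound=1 product=0
t=1: arr=2 -> substrate=1 bound=2 product=0
t=2: arr=0 -> substrate=1 bound=2 product=0
t=3: arr=1 -> substrate=2 bound=2 product=0
t=4: arr=1 -> substrate=2 bound=2 product=1
t=5: arr=3 -> substrate=4 bound=2 product=2
t=6: arr=0 -> substrate=4 bound=2 product=2
t=7: arr=2 -> substrate=6 bound=2 product=2
t=8: arr=3 -> substrate=8 bound=2 product=3
t=9: arr=2 -> substrate=9 bound=2 product=4
t=10: arr=1 -> substrate=10 bound=2 product=4
t=11: arr=2 -> substrate=12 bound=2 product=4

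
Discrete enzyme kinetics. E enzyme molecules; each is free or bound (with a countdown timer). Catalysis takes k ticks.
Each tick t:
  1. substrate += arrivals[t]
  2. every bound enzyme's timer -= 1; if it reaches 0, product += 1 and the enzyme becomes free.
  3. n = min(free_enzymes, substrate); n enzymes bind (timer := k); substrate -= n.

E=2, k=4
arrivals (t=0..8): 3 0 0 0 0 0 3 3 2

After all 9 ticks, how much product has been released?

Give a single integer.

Answer: 3

Derivation:
t=0: arr=3 -> substrate=1 bound=2 product=0
t=1: arr=0 -> substrate=1 bound=2 product=0
t=2: arr=0 -> substrate=1 bound=2 product=0
t=3: arr=0 -> substrate=1 bound=2 product=0
t=4: arr=0 -> substrate=0 bound=1 product=2
t=5: arr=0 -> substrate=0 bound=1 product=2
t=6: arr=3 -> substrate=2 bound=2 product=2
t=7: arr=3 -> substrate=5 bound=2 product=2
t=8: arr=2 -> substrate=6 bound=2 product=3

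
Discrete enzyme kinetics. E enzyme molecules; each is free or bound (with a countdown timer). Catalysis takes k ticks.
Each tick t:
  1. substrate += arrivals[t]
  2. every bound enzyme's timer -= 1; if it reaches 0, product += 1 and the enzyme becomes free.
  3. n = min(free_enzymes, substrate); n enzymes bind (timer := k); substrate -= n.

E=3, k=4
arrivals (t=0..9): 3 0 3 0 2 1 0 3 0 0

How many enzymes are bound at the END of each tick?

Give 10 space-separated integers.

t=0: arr=3 -> substrate=0 bound=3 product=0
t=1: arr=0 -> substrate=0 bound=3 product=0
t=2: arr=3 -> substrate=3 bound=3 product=0
t=3: arr=0 -> substrate=3 bound=3 product=0
t=4: arr=2 -> substrate=2 bound=3 product=3
t=5: arr=1 -> substrate=3 bound=3 product=3
t=6: arr=0 -> substrate=3 bound=3 product=3
t=7: arr=3 -> substrate=6 bound=3 product=3
t=8: arr=0 -> substrate=3 bound=3 product=6
t=9: arr=0 -> substrate=3 bound=3 product=6

Answer: 3 3 3 3 3 3 3 3 3 3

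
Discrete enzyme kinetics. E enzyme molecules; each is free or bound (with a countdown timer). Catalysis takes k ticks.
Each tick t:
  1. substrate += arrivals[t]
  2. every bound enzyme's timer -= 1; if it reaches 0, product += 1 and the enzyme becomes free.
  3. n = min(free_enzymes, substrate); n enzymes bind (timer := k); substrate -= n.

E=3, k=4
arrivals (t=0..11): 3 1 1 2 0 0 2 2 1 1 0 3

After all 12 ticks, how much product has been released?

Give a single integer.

Answer: 6

Derivation:
t=0: arr=3 -> substrate=0 bound=3 product=0
t=1: arr=1 -> substrate=1 bound=3 product=0
t=2: arr=1 -> substrate=2 bound=3 product=0
t=3: arr=2 -> substrate=4 bound=3 product=0
t=4: arr=0 -> substrate=1 bound=3 product=3
t=5: arr=0 -> substrate=1 bound=3 product=3
t=6: arr=2 -> substrate=3 bound=3 product=3
t=7: arr=2 -> substrate=5 bound=3 product=3
t=8: arr=1 -> substrate=3 bound=3 product=6
t=9: arr=1 -> substrate=4 bound=3 product=6
t=10: arr=0 -> substrate=4 bound=3 product=6
t=11: arr=3 -> substrate=7 bound=3 product=6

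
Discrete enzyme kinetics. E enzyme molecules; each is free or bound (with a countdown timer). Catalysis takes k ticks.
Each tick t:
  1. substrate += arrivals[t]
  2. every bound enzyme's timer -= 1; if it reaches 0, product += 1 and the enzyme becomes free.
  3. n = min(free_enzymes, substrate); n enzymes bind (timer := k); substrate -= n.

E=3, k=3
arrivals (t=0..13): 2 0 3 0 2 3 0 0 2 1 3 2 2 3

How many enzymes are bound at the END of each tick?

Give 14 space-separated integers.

t=0: arr=2 -> substrate=0 bound=2 product=0
t=1: arr=0 -> substrate=0 bound=2 product=0
t=2: arr=3 -> substrate=2 bound=3 product=0
t=3: arr=0 -> substrate=0 bound=3 product=2
t=4: arr=2 -> substrate=2 bound=3 product=2
t=5: arr=3 -> substrate=4 bound=3 product=3
t=6: arr=0 -> substrate=2 bound=3 product=5
t=7: arr=0 -> substrate=2 bound=3 product=5
t=8: arr=2 -> substrate=3 bound=3 product=6
t=9: arr=1 -> substrate=2 bound=3 product=8
t=10: arr=3 -> substrate=5 bound=3 product=8
t=11: arr=2 -> substrate=6 bound=3 product=9
t=12: arr=2 -> substrate=6 bound=3 product=11
t=13: arr=3 -> substrate=9 bound=3 product=11

Answer: 2 2 3 3 3 3 3 3 3 3 3 3 3 3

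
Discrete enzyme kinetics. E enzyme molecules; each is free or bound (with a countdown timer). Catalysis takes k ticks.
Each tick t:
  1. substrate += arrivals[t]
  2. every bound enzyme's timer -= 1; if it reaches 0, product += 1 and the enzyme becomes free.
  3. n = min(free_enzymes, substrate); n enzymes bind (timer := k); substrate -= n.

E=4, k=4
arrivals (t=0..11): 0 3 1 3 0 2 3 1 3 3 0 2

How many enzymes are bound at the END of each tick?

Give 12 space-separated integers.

t=0: arr=0 -> substrate=0 bound=0 product=0
t=1: arr=3 -> substrate=0 bound=3 product=0
t=2: arr=1 -> substrate=0 bound=4 product=0
t=3: arr=3 -> substrate=3 bound=4 product=0
t=4: arr=0 -> substrate=3 bound=4 product=0
t=5: arr=2 -> substrate=2 bound=4 product=3
t=6: arr=3 -> substrate=4 bound=4 product=4
t=7: arr=1 -> substrate=5 bound=4 product=4
t=8: arr=3 -> substrate=8 bound=4 product=4
t=9: arr=3 -> substrate=8 bound=4 product=7
t=10: arr=0 -> substrate=7 bound=4 product=8
t=11: arr=2 -> substrate=9 bound=4 product=8

Answer: 0 3 4 4 4 4 4 4 4 4 4 4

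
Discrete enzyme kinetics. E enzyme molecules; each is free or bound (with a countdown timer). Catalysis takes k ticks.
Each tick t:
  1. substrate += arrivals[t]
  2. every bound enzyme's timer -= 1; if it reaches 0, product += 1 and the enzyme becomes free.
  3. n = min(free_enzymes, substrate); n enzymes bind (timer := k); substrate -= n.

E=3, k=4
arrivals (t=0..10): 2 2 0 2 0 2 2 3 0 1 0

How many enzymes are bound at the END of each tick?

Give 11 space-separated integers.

t=0: arr=2 -> substrate=0 bound=2 product=0
t=1: arr=2 -> substrate=1 bound=3 product=0
t=2: arr=0 -> substrate=1 bound=3 product=0
t=3: arr=2 -> substrate=3 bound=3 product=0
t=4: arr=0 -> substrate=1 bound=3 product=2
t=5: arr=2 -> substrate=2 bound=3 product=3
t=6: arr=2 -> substrate=4 bound=3 product=3
t=7: arr=3 -> substrate=7 bound=3 product=3
t=8: arr=0 -> substrate=5 bound=3 product=5
t=9: arr=1 -> substrate=5 bound=3 product=6
t=10: arr=0 -> substrate=5 bound=3 product=6

Answer: 2 3 3 3 3 3 3 3 3 3 3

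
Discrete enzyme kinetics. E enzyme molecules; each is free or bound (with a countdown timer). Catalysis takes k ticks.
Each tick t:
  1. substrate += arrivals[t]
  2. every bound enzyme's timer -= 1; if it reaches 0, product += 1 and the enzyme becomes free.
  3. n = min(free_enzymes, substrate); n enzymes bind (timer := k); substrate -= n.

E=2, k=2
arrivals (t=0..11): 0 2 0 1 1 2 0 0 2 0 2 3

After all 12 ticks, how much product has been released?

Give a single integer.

Answer: 8

Derivation:
t=0: arr=0 -> substrate=0 bound=0 product=0
t=1: arr=2 -> substrate=0 bound=2 product=0
t=2: arr=0 -> substrate=0 bound=2 product=0
t=3: arr=1 -> substrate=0 bound=1 product=2
t=4: arr=1 -> substrate=0 bound=2 product=2
t=5: arr=2 -> substrate=1 bound=2 product=3
t=6: arr=0 -> substrate=0 bound=2 product=4
t=7: arr=0 -> substrate=0 bound=1 product=5
t=8: arr=2 -> substrate=0 bound=2 product=6
t=9: arr=0 -> substrate=0 bound=2 product=6
t=10: arr=2 -> substrate=0 bound=2 product=8
t=11: arr=3 -> substrate=3 bound=2 product=8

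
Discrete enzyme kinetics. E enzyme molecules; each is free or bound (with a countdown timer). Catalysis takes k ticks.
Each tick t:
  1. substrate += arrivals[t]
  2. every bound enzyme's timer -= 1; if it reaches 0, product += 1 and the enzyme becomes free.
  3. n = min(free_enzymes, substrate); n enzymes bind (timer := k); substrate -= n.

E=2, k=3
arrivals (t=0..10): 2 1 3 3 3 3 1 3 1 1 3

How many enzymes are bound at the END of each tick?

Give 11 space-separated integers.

Answer: 2 2 2 2 2 2 2 2 2 2 2

Derivation:
t=0: arr=2 -> substrate=0 bound=2 product=0
t=1: arr=1 -> substrate=1 bound=2 product=0
t=2: arr=3 -> substrate=4 bound=2 product=0
t=3: arr=3 -> substrate=5 bound=2 product=2
t=4: arr=3 -> substrate=8 bound=2 product=2
t=5: arr=3 -> substrate=11 bound=2 product=2
t=6: arr=1 -> substrate=10 bound=2 product=4
t=7: arr=3 -> substrate=13 bound=2 product=4
t=8: arr=1 -> substrate=14 bound=2 product=4
t=9: arr=1 -> substrate=13 bound=2 product=6
t=10: arr=3 -> substrate=16 bound=2 product=6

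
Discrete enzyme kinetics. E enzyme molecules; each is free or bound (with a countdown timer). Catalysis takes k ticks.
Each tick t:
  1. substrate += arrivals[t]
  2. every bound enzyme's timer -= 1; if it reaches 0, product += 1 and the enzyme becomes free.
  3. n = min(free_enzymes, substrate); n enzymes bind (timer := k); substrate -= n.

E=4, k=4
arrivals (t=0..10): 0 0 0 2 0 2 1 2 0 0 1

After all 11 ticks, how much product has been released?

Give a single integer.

Answer: 4

Derivation:
t=0: arr=0 -> substrate=0 bound=0 product=0
t=1: arr=0 -> substrate=0 bound=0 product=0
t=2: arr=0 -> substrate=0 bound=0 product=0
t=3: arr=2 -> substrate=0 bound=2 product=0
t=4: arr=0 -> substrate=0 bound=2 product=0
t=5: arr=2 -> substrate=0 bound=4 product=0
t=6: arr=1 -> substrate=1 bound=4 product=0
t=7: arr=2 -> substrate=1 bound=4 product=2
t=8: arr=0 -> substrate=1 bound=4 product=2
t=9: arr=0 -> substrate=0 bound=3 product=4
t=10: arr=1 -> substrate=0 bound=4 product=4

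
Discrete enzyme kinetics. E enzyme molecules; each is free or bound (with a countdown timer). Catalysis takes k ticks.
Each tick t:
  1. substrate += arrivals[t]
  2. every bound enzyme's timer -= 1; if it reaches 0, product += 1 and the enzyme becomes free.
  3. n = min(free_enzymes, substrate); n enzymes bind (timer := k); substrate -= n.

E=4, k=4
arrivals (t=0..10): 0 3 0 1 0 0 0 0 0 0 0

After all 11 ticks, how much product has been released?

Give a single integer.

t=0: arr=0 -> substrate=0 bound=0 product=0
t=1: arr=3 -> substrate=0 bound=3 product=0
t=2: arr=0 -> substrate=0 bound=3 product=0
t=3: arr=1 -> substrate=0 bound=4 product=0
t=4: arr=0 -> substrate=0 bound=4 product=0
t=5: arr=0 -> substrate=0 bound=1 product=3
t=6: arr=0 -> substrate=0 bound=1 product=3
t=7: arr=0 -> substrate=0 bound=0 product=4
t=8: arr=0 -> substrate=0 bound=0 product=4
t=9: arr=0 -> substrate=0 bound=0 product=4
t=10: arr=0 -> substrate=0 bound=0 product=4

Answer: 4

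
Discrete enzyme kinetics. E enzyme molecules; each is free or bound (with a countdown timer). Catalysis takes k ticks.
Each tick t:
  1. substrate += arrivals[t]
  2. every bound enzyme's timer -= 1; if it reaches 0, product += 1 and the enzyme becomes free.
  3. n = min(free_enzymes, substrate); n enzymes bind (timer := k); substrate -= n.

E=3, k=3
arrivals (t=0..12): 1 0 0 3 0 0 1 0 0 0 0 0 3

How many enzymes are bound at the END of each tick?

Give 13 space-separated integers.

t=0: arr=1 -> substrate=0 bound=1 product=0
t=1: arr=0 -> substrate=0 bound=1 product=0
t=2: arr=0 -> substrate=0 bound=1 product=0
t=3: arr=3 -> substrate=0 bound=3 product=1
t=4: arr=0 -> substrate=0 bound=3 product=1
t=5: arr=0 -> substrate=0 bound=3 product=1
t=6: arr=1 -> substrate=0 bound=1 product=4
t=7: arr=0 -> substrate=0 bound=1 product=4
t=8: arr=0 -> substrate=0 bound=1 product=4
t=9: arr=0 -> substrate=0 bound=0 product=5
t=10: arr=0 -> substrate=0 bound=0 product=5
t=11: arr=0 -> substrate=0 bound=0 product=5
t=12: arr=3 -> substrate=0 bound=3 product=5

Answer: 1 1 1 3 3 3 1 1 1 0 0 0 3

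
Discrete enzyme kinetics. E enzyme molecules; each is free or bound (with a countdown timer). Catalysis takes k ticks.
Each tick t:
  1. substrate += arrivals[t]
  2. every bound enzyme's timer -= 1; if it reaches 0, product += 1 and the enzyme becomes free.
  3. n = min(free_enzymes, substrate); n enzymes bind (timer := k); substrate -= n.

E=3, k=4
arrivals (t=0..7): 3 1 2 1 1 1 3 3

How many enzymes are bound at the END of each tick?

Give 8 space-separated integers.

Answer: 3 3 3 3 3 3 3 3

Derivation:
t=0: arr=3 -> substrate=0 bound=3 product=0
t=1: arr=1 -> substrate=1 bound=3 product=0
t=2: arr=2 -> substrate=3 bound=3 product=0
t=3: arr=1 -> substrate=4 bound=3 product=0
t=4: arr=1 -> substrate=2 bound=3 product=3
t=5: arr=1 -> substrate=3 bound=3 product=3
t=6: arr=3 -> substrate=6 bound=3 product=3
t=7: arr=3 -> substrate=9 bound=3 product=3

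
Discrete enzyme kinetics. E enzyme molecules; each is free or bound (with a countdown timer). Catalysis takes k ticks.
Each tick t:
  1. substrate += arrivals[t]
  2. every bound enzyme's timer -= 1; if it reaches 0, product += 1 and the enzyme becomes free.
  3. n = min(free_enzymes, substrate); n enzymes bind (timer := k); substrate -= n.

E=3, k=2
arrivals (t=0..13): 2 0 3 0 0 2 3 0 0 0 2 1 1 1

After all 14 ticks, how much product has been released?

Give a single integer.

Answer: 13

Derivation:
t=0: arr=2 -> substrate=0 bound=2 product=0
t=1: arr=0 -> substrate=0 bound=2 product=0
t=2: arr=3 -> substrate=0 bound=3 product=2
t=3: arr=0 -> substrate=0 bound=3 product=2
t=4: arr=0 -> substrate=0 bound=0 product=5
t=5: arr=2 -> substrate=0 bound=2 product=5
t=6: arr=3 -> substrate=2 bound=3 product=5
t=7: arr=0 -> substrate=0 bound=3 product=7
t=8: arr=0 -> substrate=0 bound=2 product=8
t=9: arr=0 -> substrate=0 bound=0 product=10
t=10: arr=2 -> substrate=0 bound=2 product=10
t=11: arr=1 -> substrate=0 bound=3 product=10
t=12: arr=1 -> substrate=0 bound=2 product=12
t=13: arr=1 -> substrate=0 bound=2 product=13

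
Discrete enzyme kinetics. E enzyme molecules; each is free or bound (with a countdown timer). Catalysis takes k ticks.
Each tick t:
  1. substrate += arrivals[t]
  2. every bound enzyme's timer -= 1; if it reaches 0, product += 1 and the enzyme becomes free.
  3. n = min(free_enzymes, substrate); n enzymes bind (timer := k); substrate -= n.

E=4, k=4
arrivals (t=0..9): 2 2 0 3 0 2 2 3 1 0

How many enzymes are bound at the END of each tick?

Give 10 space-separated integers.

t=0: arr=2 -> substrate=0 bound=2 product=0
t=1: arr=2 -> substrate=0 bound=4 product=0
t=2: arr=0 -> substrate=0 bound=4 product=0
t=3: arr=3 -> substrate=3 bound=4 product=0
t=4: arr=0 -> substrate=1 bound=4 product=2
t=5: arr=2 -> substrate=1 bound=4 product=4
t=6: arr=2 -> substrate=3 bound=4 product=4
t=7: arr=3 -> substrate=6 bound=4 product=4
t=8: arr=1 -> substrate=5 bound=4 product=6
t=9: arr=0 -> substrate=3 bound=4 product=8

Answer: 2 4 4 4 4 4 4 4 4 4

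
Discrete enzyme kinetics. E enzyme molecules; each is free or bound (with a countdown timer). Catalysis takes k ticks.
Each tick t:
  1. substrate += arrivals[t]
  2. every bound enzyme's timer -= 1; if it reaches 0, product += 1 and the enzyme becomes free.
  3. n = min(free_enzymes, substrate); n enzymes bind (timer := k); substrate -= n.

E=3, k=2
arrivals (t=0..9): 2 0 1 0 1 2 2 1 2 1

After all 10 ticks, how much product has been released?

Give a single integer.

Answer: 9

Derivation:
t=0: arr=2 -> substrate=0 bound=2 product=0
t=1: arr=0 -> substrate=0 bound=2 product=0
t=2: arr=1 -> substrate=0 bound=1 product=2
t=3: arr=0 -> substrate=0 bound=1 product=2
t=4: arr=1 -> substrate=0 bound=1 product=3
t=5: arr=2 -> substrate=0 bound=3 product=3
t=6: arr=2 -> substrate=1 bound=3 product=4
t=7: arr=1 -> substrate=0 bound=3 product=6
t=8: arr=2 -> substrate=1 bound=3 product=7
t=9: arr=1 -> substrate=0 bound=3 product=9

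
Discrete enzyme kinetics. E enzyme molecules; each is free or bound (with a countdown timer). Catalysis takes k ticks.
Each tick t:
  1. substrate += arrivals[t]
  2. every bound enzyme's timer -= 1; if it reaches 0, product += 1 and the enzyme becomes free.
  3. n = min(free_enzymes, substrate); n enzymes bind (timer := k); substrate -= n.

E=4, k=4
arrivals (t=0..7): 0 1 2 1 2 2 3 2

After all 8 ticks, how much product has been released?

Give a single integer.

t=0: arr=0 -> substrate=0 bound=0 product=0
t=1: arr=1 -> substrate=0 bound=1 product=0
t=2: arr=2 -> substrate=0 bound=3 product=0
t=3: arr=1 -> substrate=0 bound=4 product=0
t=4: arr=2 -> substrate=2 bound=4 product=0
t=5: arr=2 -> substrate=3 bound=4 product=1
t=6: arr=3 -> substrate=4 bound=4 product=3
t=7: arr=2 -> substrate=5 bound=4 product=4

Answer: 4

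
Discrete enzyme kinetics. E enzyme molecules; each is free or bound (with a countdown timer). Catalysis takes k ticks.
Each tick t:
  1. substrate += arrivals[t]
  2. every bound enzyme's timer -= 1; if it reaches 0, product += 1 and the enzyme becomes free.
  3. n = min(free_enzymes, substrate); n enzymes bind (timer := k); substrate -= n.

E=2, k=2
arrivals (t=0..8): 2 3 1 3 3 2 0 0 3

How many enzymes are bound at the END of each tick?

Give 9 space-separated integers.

t=0: arr=2 -> substrate=0 bound=2 product=0
t=1: arr=3 -> substrate=3 bound=2 product=0
t=2: arr=1 -> substrate=2 bound=2 product=2
t=3: arr=3 -> substrate=5 bound=2 product=2
t=4: arr=3 -> substrate=6 bound=2 product=4
t=5: arr=2 -> substrate=8 bound=2 product=4
t=6: arr=0 -> substrate=6 bound=2 product=6
t=7: arr=0 -> substrate=6 bound=2 product=6
t=8: arr=3 -> substrate=7 bound=2 product=8

Answer: 2 2 2 2 2 2 2 2 2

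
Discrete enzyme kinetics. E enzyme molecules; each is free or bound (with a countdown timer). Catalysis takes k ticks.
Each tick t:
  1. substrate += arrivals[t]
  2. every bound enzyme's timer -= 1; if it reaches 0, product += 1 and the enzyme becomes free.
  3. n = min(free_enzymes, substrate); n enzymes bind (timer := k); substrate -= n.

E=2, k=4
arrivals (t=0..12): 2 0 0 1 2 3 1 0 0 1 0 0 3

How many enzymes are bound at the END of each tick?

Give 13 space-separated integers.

Answer: 2 2 2 2 2 2 2 2 2 2 2 2 2

Derivation:
t=0: arr=2 -> substrate=0 bound=2 product=0
t=1: arr=0 -> substrate=0 bound=2 product=0
t=2: arr=0 -> substrate=0 bound=2 product=0
t=3: arr=1 -> substrate=1 bound=2 product=0
t=4: arr=2 -> substrate=1 bound=2 product=2
t=5: arr=3 -> substrate=4 bound=2 product=2
t=6: arr=1 -> substrate=5 bound=2 product=2
t=7: arr=0 -> substrate=5 bound=2 product=2
t=8: arr=0 -> substrate=3 bound=2 product=4
t=9: arr=1 -> substrate=4 bound=2 product=4
t=10: arr=0 -> substrate=4 bound=2 product=4
t=11: arr=0 -> substrate=4 bound=2 product=4
t=12: arr=3 -> substrate=5 bound=2 product=6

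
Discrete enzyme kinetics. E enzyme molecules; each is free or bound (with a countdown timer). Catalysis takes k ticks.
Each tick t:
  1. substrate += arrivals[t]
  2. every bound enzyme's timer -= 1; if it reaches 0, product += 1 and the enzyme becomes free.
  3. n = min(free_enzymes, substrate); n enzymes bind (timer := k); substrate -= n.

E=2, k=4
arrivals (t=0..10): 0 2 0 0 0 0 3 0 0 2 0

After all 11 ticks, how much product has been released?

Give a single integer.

Answer: 4

Derivation:
t=0: arr=0 -> substrate=0 bound=0 product=0
t=1: arr=2 -> substrate=0 bound=2 product=0
t=2: arr=0 -> substrate=0 bound=2 product=0
t=3: arr=0 -> substrate=0 bound=2 product=0
t=4: arr=0 -> substrate=0 bound=2 product=0
t=5: arr=0 -> substrate=0 bound=0 product=2
t=6: arr=3 -> substrate=1 bound=2 product=2
t=7: arr=0 -> substrate=1 bound=2 product=2
t=8: arr=0 -> substrate=1 bound=2 product=2
t=9: arr=2 -> substrate=3 bound=2 product=2
t=10: arr=0 -> substrate=1 bound=2 product=4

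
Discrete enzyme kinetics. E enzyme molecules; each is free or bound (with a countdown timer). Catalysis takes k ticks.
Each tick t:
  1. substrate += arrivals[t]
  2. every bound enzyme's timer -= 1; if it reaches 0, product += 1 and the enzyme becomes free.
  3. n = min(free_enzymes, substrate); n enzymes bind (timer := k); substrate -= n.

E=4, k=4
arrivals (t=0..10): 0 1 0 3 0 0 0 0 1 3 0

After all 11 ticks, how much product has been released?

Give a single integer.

t=0: arr=0 -> substrate=0 bound=0 product=0
t=1: arr=1 -> substrate=0 bound=1 product=0
t=2: arr=0 -> substrate=0 bound=1 product=0
t=3: arr=3 -> substrate=0 bound=4 product=0
t=4: arr=0 -> substrate=0 bound=4 product=0
t=5: arr=0 -> substrate=0 bound=3 product=1
t=6: arr=0 -> substrate=0 bound=3 product=1
t=7: arr=0 -> substrate=0 bound=0 product=4
t=8: arr=1 -> substrate=0 bound=1 product=4
t=9: arr=3 -> substrate=0 bound=4 product=4
t=10: arr=0 -> substrate=0 bound=4 product=4

Answer: 4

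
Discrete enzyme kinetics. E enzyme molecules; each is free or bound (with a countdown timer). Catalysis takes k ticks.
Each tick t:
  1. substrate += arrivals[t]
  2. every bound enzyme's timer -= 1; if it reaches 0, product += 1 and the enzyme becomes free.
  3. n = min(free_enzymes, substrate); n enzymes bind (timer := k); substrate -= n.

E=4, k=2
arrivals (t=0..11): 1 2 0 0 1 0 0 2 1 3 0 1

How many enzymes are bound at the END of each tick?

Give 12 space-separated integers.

Answer: 1 3 2 0 1 1 0 2 3 4 3 1

Derivation:
t=0: arr=1 -> substrate=0 bound=1 product=0
t=1: arr=2 -> substrate=0 bound=3 product=0
t=2: arr=0 -> substrate=0 bound=2 product=1
t=3: arr=0 -> substrate=0 bound=0 product=3
t=4: arr=1 -> substrate=0 bound=1 product=3
t=5: arr=0 -> substrate=0 bound=1 product=3
t=6: arr=0 -> substrate=0 bound=0 product=4
t=7: arr=2 -> substrate=0 bound=2 product=4
t=8: arr=1 -> substrate=0 bound=3 product=4
t=9: arr=3 -> substrate=0 bound=4 product=6
t=10: arr=0 -> substrate=0 bound=3 product=7
t=11: arr=1 -> substrate=0 bound=1 product=10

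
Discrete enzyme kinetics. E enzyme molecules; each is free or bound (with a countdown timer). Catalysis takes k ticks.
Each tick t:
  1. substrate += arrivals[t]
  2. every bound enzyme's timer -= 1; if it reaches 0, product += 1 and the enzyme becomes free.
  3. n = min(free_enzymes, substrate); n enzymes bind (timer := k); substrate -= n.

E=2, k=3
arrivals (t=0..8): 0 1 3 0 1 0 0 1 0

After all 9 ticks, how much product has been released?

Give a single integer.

t=0: arr=0 -> substrate=0 bound=0 product=0
t=1: arr=1 -> substrate=0 bound=1 product=0
t=2: arr=3 -> substrate=2 bound=2 product=0
t=3: arr=0 -> substrate=2 bound=2 product=0
t=4: arr=1 -> substrate=2 bound=2 product=1
t=5: arr=0 -> substrate=1 bound=2 product=2
t=6: arr=0 -> substrate=1 bound=2 product=2
t=7: arr=1 -> substrate=1 bound=2 product=3
t=8: arr=0 -> substrate=0 bound=2 product=4

Answer: 4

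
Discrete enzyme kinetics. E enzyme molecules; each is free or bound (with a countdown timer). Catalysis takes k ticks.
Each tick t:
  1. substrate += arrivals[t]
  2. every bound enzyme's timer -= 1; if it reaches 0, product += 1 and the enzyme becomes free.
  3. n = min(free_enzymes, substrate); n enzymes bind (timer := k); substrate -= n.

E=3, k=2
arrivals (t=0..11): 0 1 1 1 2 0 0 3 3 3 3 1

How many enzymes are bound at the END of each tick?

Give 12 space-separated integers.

Answer: 0 1 2 2 3 2 0 3 3 3 3 3

Derivation:
t=0: arr=0 -> substrate=0 bound=0 product=0
t=1: arr=1 -> substrate=0 bound=1 product=0
t=2: arr=1 -> substrate=0 bound=2 product=0
t=3: arr=1 -> substrate=0 bound=2 product=1
t=4: arr=2 -> substrate=0 bound=3 product=2
t=5: arr=0 -> substrate=0 bound=2 product=3
t=6: arr=0 -> substrate=0 bound=0 product=5
t=7: arr=3 -> substrate=0 bound=3 product=5
t=8: arr=3 -> substrate=3 bound=3 product=5
t=9: arr=3 -> substrate=3 bound=3 product=8
t=10: arr=3 -> substrate=6 bound=3 product=8
t=11: arr=1 -> substrate=4 bound=3 product=11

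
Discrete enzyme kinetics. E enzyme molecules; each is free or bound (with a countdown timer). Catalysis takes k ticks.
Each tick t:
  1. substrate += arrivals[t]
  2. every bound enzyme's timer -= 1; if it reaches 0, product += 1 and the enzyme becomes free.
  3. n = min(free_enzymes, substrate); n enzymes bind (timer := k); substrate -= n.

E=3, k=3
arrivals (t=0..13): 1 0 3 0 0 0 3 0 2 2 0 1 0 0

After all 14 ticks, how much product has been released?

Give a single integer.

Answer: 10

Derivation:
t=0: arr=1 -> substrate=0 bound=1 product=0
t=1: arr=0 -> substrate=0 bound=1 product=0
t=2: arr=3 -> substrate=1 bound=3 product=0
t=3: arr=0 -> substrate=0 bound=3 product=1
t=4: arr=0 -> substrate=0 bound=3 product=1
t=5: arr=0 -> substrate=0 bound=1 product=3
t=6: arr=3 -> substrate=0 bound=3 product=4
t=7: arr=0 -> substrate=0 bound=3 product=4
t=8: arr=2 -> substrate=2 bound=3 product=4
t=9: arr=2 -> substrate=1 bound=3 product=7
t=10: arr=0 -> substrate=1 bound=3 product=7
t=11: arr=1 -> substrate=2 bound=3 product=7
t=12: arr=0 -> substrate=0 bound=2 product=10
t=13: arr=0 -> substrate=0 bound=2 product=10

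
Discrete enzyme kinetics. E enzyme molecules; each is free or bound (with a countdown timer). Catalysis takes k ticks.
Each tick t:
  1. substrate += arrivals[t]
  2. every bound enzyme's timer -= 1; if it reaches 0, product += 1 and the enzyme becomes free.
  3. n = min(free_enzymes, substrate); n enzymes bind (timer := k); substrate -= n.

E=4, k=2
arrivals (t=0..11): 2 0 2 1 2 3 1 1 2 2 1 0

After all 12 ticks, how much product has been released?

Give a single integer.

t=0: arr=2 -> substrate=0 bound=2 product=0
t=1: arr=0 -> substrate=0 bound=2 product=0
t=2: arr=2 -> substrate=0 bound=2 product=2
t=3: arr=1 -> substrate=0 bound=3 product=2
t=4: arr=2 -> substrate=0 bound=3 product=4
t=5: arr=3 -> substrate=1 bound=4 product=5
t=6: arr=1 -> substrate=0 bound=4 product=7
t=7: arr=1 -> substrate=0 bound=3 product=9
t=8: arr=2 -> substrate=0 bound=3 product=11
t=9: arr=2 -> substrate=0 bound=4 product=12
t=10: arr=1 -> substrate=0 bound=3 product=14
t=11: arr=0 -> substrate=0 bound=1 product=16

Answer: 16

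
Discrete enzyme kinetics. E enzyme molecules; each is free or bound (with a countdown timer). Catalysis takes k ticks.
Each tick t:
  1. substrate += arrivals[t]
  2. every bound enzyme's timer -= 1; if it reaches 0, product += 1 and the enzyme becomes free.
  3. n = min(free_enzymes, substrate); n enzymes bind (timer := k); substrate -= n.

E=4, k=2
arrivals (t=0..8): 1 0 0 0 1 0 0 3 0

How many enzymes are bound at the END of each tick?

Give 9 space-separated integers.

t=0: arr=1 -> substrate=0 bound=1 product=0
t=1: arr=0 -> substrate=0 bound=1 product=0
t=2: arr=0 -> substrate=0 bound=0 product=1
t=3: arr=0 -> substrate=0 bound=0 product=1
t=4: arr=1 -> substrate=0 bound=1 product=1
t=5: arr=0 -> substrate=0 bound=1 product=1
t=6: arr=0 -> substrate=0 bound=0 product=2
t=7: arr=3 -> substrate=0 bound=3 product=2
t=8: arr=0 -> substrate=0 bound=3 product=2

Answer: 1 1 0 0 1 1 0 3 3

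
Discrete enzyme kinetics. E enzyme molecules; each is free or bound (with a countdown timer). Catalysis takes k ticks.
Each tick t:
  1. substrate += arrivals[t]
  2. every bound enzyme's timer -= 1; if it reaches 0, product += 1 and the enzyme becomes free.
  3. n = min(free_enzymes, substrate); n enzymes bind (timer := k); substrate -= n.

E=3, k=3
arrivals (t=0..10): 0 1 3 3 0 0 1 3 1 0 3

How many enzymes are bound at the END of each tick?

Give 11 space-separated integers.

t=0: arr=0 -> substrate=0 bound=0 product=0
t=1: arr=1 -> substrate=0 bound=1 product=0
t=2: arr=3 -> substrate=1 bound=3 product=0
t=3: arr=3 -> substrate=4 bound=3 product=0
t=4: arr=0 -> substrate=3 bound=3 product=1
t=5: arr=0 -> substrate=1 bound=3 product=3
t=6: arr=1 -> substrate=2 bound=3 product=3
t=7: arr=3 -> substrate=4 bound=3 product=4
t=8: arr=1 -> substrate=3 bound=3 product=6
t=9: arr=0 -> substrate=3 bound=3 product=6
t=10: arr=3 -> substrate=5 bound=3 product=7

Answer: 0 1 3 3 3 3 3 3 3 3 3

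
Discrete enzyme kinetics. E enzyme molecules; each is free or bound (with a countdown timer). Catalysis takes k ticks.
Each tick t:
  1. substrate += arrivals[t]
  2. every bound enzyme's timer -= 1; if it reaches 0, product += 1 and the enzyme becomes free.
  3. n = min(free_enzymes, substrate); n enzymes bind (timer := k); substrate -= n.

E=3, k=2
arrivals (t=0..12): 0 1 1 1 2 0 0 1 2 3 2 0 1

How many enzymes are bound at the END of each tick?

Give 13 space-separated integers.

t=0: arr=0 -> substrate=0 bound=0 product=0
t=1: arr=1 -> substrate=0 bound=1 product=0
t=2: arr=1 -> substrate=0 bound=2 product=0
t=3: arr=1 -> substrate=0 bound=2 product=1
t=4: arr=2 -> substrate=0 bound=3 product=2
t=5: arr=0 -> substrate=0 bound=2 product=3
t=6: arr=0 -> substrate=0 bound=0 product=5
t=7: arr=1 -> substrate=0 bound=1 product=5
t=8: arr=2 -> substrate=0 bound=3 product=5
t=9: arr=3 -> substrate=2 bound=3 product=6
t=10: arr=2 -> substrate=2 bound=3 product=8
t=11: arr=0 -> substrate=1 bound=3 product=9
t=12: arr=1 -> substrate=0 bound=3 product=11

Answer: 0 1 2 2 3 2 0 1 3 3 3 3 3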